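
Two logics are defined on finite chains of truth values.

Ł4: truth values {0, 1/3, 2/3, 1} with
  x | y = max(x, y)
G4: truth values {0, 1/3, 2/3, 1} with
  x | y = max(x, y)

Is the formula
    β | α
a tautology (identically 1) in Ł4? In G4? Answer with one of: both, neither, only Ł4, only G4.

neither

In Ł4: at α = 0, β = 0 the value is 0 — not a tautology.
In G4: at α = 0, β = 0 the value is 0 — not a tautology.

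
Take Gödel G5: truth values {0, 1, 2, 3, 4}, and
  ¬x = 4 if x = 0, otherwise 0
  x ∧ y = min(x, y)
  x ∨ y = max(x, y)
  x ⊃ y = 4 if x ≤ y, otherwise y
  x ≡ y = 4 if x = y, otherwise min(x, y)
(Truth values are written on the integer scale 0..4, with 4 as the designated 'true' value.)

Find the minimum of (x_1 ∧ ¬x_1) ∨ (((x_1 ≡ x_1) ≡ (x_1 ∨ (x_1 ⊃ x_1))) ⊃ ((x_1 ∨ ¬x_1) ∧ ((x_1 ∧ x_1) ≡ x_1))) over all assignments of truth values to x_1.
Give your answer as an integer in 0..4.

1

Take x_1 = 1:
¬x_1 = ¬1 = 0
x_1 ∧ ¬x_1 = 1 ∧ 0 = 0
x_1 ≡ x_1 = 1 ≡ 1 = 4
x_1 ⊃ x_1 = 1 ⊃ 1 = 4
x_1 ∨ (x_1 ⊃ x_1) = 1 ∨ 4 = 4
(x_1 ≡ x_1) ≡ (x_1 ∨ (x_1 ⊃ x_1)) = 4 ≡ 4 = 4
¬x_1 = ¬1 = 0
x_1 ∨ ¬x_1 = 1 ∨ 0 = 1
x_1 ∧ x_1 = 1 ∧ 1 = 1
(x_1 ∧ x_1) ≡ x_1 = 1 ≡ 1 = 4
(x_1 ∨ ¬x_1) ∧ ((x_1 ∧ x_1) ≡ x_1) = 1 ∧ 4 = 1
((x_1 ≡ x_1) ≡ (x_1 ∨ (x_1 ⊃ x_1))) ⊃ ((x_1 ∨ ¬x_1) ∧ ((x_1 ∧ x_1) ≡ x_1)) = 4 ⊃ 1 = 1
(x_1 ∧ ¬x_1) ∨ (((x_1 ≡ x_1) ≡ (x_1 ∨ (x_1 ⊃ x_1))) ⊃ ((x_1 ∨ ¬x_1) ∧ ((x_1 ∧ x_1) ≡ x_1))) = 0 ∨ 1 = 1
No assignment yields a value below 1, so this is the minimum.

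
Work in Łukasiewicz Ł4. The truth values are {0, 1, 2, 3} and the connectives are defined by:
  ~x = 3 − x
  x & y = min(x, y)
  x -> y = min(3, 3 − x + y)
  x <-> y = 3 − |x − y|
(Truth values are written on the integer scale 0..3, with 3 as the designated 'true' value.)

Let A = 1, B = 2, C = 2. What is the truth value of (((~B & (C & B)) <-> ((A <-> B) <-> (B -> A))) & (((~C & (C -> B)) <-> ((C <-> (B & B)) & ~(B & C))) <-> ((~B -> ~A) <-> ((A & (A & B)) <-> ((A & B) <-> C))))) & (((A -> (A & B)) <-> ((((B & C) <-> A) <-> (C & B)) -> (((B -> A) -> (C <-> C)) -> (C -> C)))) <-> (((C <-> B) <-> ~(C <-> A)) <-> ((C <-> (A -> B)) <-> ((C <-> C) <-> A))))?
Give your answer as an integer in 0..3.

~B = ~2 = 1
C & B = 2 & 2 = 2
~B & (C & B) = 1 & 2 = 1
A <-> B = 1 <-> 2 = 2
B -> A = 2 -> 1 = 2
(A <-> B) <-> (B -> A) = 2 <-> 2 = 3
(~B & (C & B)) <-> ((A <-> B) <-> (B -> A)) = 1 <-> 3 = 1
~C = ~2 = 1
C -> B = 2 -> 2 = 3
~C & (C -> B) = 1 & 3 = 1
B & B = 2 & 2 = 2
C <-> (B & B) = 2 <-> 2 = 3
B & C = 2 & 2 = 2
~(B & C) = ~2 = 1
(C <-> (B & B)) & ~(B & C) = 3 & 1 = 1
(~C & (C -> B)) <-> ((C <-> (B & B)) & ~(B & C)) = 1 <-> 1 = 3
~B = ~2 = 1
~A = ~1 = 2
~B -> ~A = 1 -> 2 = 3
A & B = 1 & 2 = 1
A & (A & B) = 1 & 1 = 1
A & B = 1 & 2 = 1
(A & B) <-> C = 1 <-> 2 = 2
(A & (A & B)) <-> ((A & B) <-> C) = 1 <-> 2 = 2
(~B -> ~A) <-> ((A & (A & B)) <-> ((A & B) <-> C)) = 3 <-> 2 = 2
((~C & (C -> B)) <-> ((C <-> (B & B)) & ~(B & C))) <-> ((~B -> ~A) <-> ((A & (A & B)) <-> ((A & B) <-> C))) = 3 <-> 2 = 2
((~B & (C & B)) <-> ((A <-> B) <-> (B -> A))) & (((~C & (C -> B)) <-> ((C <-> (B & B)) & ~(B & C))) <-> ((~B -> ~A) <-> ((A & (A & B)) <-> ((A & B) <-> C)))) = 1 & 2 = 1
A & B = 1 & 2 = 1
A -> (A & B) = 1 -> 1 = 3
B & C = 2 & 2 = 2
(B & C) <-> A = 2 <-> 1 = 2
C & B = 2 & 2 = 2
((B & C) <-> A) <-> (C & B) = 2 <-> 2 = 3
B -> A = 2 -> 1 = 2
C <-> C = 2 <-> 2 = 3
(B -> A) -> (C <-> C) = 2 -> 3 = 3
C -> C = 2 -> 2 = 3
((B -> A) -> (C <-> C)) -> (C -> C) = 3 -> 3 = 3
(((B & C) <-> A) <-> (C & B)) -> (((B -> A) -> (C <-> C)) -> (C -> C)) = 3 -> 3 = 3
(A -> (A & B)) <-> ((((B & C) <-> A) <-> (C & B)) -> (((B -> A) -> (C <-> C)) -> (C -> C))) = 3 <-> 3 = 3
C <-> B = 2 <-> 2 = 3
C <-> A = 2 <-> 1 = 2
~(C <-> A) = ~2 = 1
(C <-> B) <-> ~(C <-> A) = 3 <-> 1 = 1
A -> B = 1 -> 2 = 3
C <-> (A -> B) = 2 <-> 3 = 2
C <-> C = 2 <-> 2 = 3
(C <-> C) <-> A = 3 <-> 1 = 1
(C <-> (A -> B)) <-> ((C <-> C) <-> A) = 2 <-> 1 = 2
((C <-> B) <-> ~(C <-> A)) <-> ((C <-> (A -> B)) <-> ((C <-> C) <-> A)) = 1 <-> 2 = 2
((A -> (A & B)) <-> ((((B & C) <-> A) <-> (C & B)) -> (((B -> A) -> (C <-> C)) -> (C -> C)))) <-> (((C <-> B) <-> ~(C <-> A)) <-> ((C <-> (A -> B)) <-> ((C <-> C) <-> A))) = 3 <-> 2 = 2
(((~B & (C & B)) <-> ((A <-> B) <-> (B -> A))) & (((~C & (C -> B)) <-> ((C <-> (B & B)) & ~(B & C))) <-> ((~B -> ~A) <-> ((A & (A & B)) <-> ((A & B) <-> C))))) & (((A -> (A & B)) <-> ((((B & C) <-> A) <-> (C & B)) -> (((B -> A) -> (C <-> C)) -> (C -> C)))) <-> (((C <-> B) <-> ~(C <-> A)) <-> ((C <-> (A -> B)) <-> ((C <-> C) <-> A)))) = 1 & 2 = 1

1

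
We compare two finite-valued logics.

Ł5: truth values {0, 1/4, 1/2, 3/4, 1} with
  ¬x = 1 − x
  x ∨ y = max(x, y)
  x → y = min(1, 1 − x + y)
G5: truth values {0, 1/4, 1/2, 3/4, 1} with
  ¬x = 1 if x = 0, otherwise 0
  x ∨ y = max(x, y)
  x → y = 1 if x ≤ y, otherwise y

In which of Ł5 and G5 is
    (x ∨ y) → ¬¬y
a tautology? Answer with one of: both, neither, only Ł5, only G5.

neither

In Ł5: at x = 1/4, y = 0 the value is 3/4 — not a tautology.
In G5: at x = 1/4, y = 0 the value is 0 — not a tautology.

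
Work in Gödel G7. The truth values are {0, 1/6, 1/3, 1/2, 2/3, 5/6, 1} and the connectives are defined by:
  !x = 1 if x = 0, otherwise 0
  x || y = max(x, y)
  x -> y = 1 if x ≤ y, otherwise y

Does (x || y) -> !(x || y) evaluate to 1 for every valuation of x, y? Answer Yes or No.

Counterexample: take x = 0, y = 1/6.
x || y = 0 || 1/6 = 1/6
x || y = 0 || 1/6 = 1/6
!(x || y) = !1/6 = 0
(x || y) -> !(x || y) = 1/6 -> 0 = 0
This gives 0 ≠ 1.

No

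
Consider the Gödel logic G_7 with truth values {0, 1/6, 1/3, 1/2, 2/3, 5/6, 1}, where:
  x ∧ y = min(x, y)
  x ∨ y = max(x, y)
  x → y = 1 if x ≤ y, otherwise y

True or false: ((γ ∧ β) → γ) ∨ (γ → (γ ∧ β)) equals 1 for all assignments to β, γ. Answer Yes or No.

At β = 5/6, γ = 5/6, for instance:
γ ∧ β = 5/6 ∧ 5/6 = 5/6
(γ ∧ β) → γ = 5/6 → 5/6 = 1
γ → (γ ∧ β) = 5/6 → 5/6 = 1
((γ ∧ β) → γ) ∨ (γ → (γ ∧ β)) = 1 ∨ 1 = 1
and checking the remaining 48 assignments likewise gives ≥ 1 in every case.

Yes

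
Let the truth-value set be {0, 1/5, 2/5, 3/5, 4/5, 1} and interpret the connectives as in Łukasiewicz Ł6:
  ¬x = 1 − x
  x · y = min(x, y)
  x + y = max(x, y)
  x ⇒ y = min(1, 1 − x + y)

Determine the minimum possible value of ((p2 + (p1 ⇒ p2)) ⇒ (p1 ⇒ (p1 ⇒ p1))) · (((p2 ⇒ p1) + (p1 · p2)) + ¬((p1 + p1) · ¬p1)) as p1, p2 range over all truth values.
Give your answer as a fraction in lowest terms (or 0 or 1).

Take p1 = 2/5, p2 = 4/5:
p1 ⇒ p2 = 2/5 ⇒ 4/5 = 1
p2 + (p1 ⇒ p2) = 4/5 + 1 = 1
p1 ⇒ p1 = 2/5 ⇒ 2/5 = 1
p1 ⇒ (p1 ⇒ p1) = 2/5 ⇒ 1 = 1
(p2 + (p1 ⇒ p2)) ⇒ (p1 ⇒ (p1 ⇒ p1)) = 1 ⇒ 1 = 1
p2 ⇒ p1 = 4/5 ⇒ 2/5 = 3/5
p1 · p2 = 2/5 · 4/5 = 2/5
(p2 ⇒ p1) + (p1 · p2) = 3/5 + 2/5 = 3/5
p1 + p1 = 2/5 + 2/5 = 2/5
¬p1 = ¬2/5 = 3/5
(p1 + p1) · ¬p1 = 2/5 · 3/5 = 2/5
¬((p1 + p1) · ¬p1) = ¬2/5 = 3/5
((p2 ⇒ p1) + (p1 · p2)) + ¬((p1 + p1) · ¬p1) = 3/5 + 3/5 = 3/5
((p2 + (p1 ⇒ p2)) ⇒ (p1 ⇒ (p1 ⇒ p1))) · (((p2 ⇒ p1) + (p1 · p2)) + ¬((p1 + p1) · ¬p1)) = 1 · 3/5 = 3/5
No assignment yields a value below 3/5, so this is the minimum.

3/5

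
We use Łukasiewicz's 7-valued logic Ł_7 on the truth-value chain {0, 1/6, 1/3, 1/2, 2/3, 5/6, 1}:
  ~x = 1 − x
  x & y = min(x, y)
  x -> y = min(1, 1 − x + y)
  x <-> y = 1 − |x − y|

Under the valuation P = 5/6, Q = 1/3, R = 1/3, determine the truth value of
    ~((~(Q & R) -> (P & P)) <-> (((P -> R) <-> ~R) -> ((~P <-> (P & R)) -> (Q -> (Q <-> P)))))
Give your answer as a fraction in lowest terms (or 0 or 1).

0

Q & R = 1/3 & 1/3 = 1/3
~(Q & R) = ~1/3 = 2/3
P & P = 5/6 & 5/6 = 5/6
~(Q & R) -> (P & P) = 2/3 -> 5/6 = 1
P -> R = 5/6 -> 1/3 = 1/2
~R = ~1/3 = 2/3
(P -> R) <-> ~R = 1/2 <-> 2/3 = 5/6
~P = ~5/6 = 1/6
P & R = 5/6 & 1/3 = 1/3
~P <-> (P & R) = 1/6 <-> 1/3 = 5/6
Q <-> P = 1/3 <-> 5/6 = 1/2
Q -> (Q <-> P) = 1/3 -> 1/2 = 1
(~P <-> (P & R)) -> (Q -> (Q <-> P)) = 5/6 -> 1 = 1
((P -> R) <-> ~R) -> ((~P <-> (P & R)) -> (Q -> (Q <-> P))) = 5/6 -> 1 = 1
(~(Q & R) -> (P & P)) <-> (((P -> R) <-> ~R) -> ((~P <-> (P & R)) -> (Q -> (Q <-> P)))) = 1 <-> 1 = 1
~((~(Q & R) -> (P & P)) <-> (((P -> R) <-> ~R) -> ((~P <-> (P & R)) -> (Q -> (Q <-> P))))) = ~1 = 0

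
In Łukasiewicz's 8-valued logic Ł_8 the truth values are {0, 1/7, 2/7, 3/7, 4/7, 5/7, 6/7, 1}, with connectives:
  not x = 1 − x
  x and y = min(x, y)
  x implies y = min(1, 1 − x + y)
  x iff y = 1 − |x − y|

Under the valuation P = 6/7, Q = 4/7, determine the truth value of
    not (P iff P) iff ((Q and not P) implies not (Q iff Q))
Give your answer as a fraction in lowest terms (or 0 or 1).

1/7

P iff P = 6/7 iff 6/7 = 1
not (P iff P) = not 1 = 0
not P = not 6/7 = 1/7
Q and not P = 4/7 and 1/7 = 1/7
Q iff Q = 4/7 iff 4/7 = 1
not (Q iff Q) = not 1 = 0
(Q and not P) implies not (Q iff Q) = 1/7 implies 0 = 6/7
not (P iff P) iff ((Q and not P) implies not (Q iff Q)) = 0 iff 6/7 = 1/7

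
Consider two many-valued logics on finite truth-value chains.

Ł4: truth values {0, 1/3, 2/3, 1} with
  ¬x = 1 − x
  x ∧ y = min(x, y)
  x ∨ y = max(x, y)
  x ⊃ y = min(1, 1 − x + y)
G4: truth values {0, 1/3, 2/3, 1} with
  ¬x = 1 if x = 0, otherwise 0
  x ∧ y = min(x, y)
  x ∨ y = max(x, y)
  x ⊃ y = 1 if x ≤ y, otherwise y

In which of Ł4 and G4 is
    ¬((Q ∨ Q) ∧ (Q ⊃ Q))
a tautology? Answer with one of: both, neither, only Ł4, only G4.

In Ł4: at Q = 1/3 the value is 2/3 — not a tautology.
In G4: at Q = 1/3 the value is 0 — not a tautology.

neither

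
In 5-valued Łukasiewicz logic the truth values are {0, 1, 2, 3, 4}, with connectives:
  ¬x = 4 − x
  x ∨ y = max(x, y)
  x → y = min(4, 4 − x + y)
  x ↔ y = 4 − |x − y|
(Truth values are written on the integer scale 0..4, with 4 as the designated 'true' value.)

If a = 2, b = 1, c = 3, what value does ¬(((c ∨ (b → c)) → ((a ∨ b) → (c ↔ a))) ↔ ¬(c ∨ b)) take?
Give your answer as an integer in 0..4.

b → c = 1 → 3 = 4
c ∨ (b → c) = 3 ∨ 4 = 4
a ∨ b = 2 ∨ 1 = 2
c ↔ a = 3 ↔ 2 = 3
(a ∨ b) → (c ↔ a) = 2 → 3 = 4
(c ∨ (b → c)) → ((a ∨ b) → (c ↔ a)) = 4 → 4 = 4
c ∨ b = 3 ∨ 1 = 3
¬(c ∨ b) = ¬3 = 1
((c ∨ (b → c)) → ((a ∨ b) → (c ↔ a))) ↔ ¬(c ∨ b) = 4 ↔ 1 = 1
¬(((c ∨ (b → c)) → ((a ∨ b) → (c ↔ a))) ↔ ¬(c ∨ b)) = ¬1 = 3

3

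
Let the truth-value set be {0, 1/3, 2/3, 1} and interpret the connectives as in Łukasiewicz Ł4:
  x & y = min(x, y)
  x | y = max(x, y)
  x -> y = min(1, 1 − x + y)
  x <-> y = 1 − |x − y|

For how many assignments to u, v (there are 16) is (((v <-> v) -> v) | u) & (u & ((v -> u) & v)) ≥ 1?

1

u = 0, v = 0 ↦ 0  <
u = 0, v = 1/3 ↦ 0  <
u = 0, v = 2/3 ↦ 0  <
u = 0, v = 1 ↦ 0  <
u = 1/3, v = 0 ↦ 0  <
u = 1/3, v = 1/3 ↦ 1/3  <
u = 1/3, v = 2/3 ↦ 1/3  <
u = 1/3, v = 1 ↦ 1/3  <
u = 2/3, v = 0 ↦ 0  <
u = 2/3, v = 1/3 ↦ 1/3  <
u = 2/3, v = 2/3 ↦ 2/3  <
u = 2/3, v = 1 ↦ 2/3  <
u = 1, v = 0 ↦ 0  <
u = 1, v = 1/3 ↦ 1/3  <
u = 1, v = 2/3 ↦ 2/3  <
u = 1, v = 1 ↦ 1  ≥
So 1 of the 16 assignments meets the threshold.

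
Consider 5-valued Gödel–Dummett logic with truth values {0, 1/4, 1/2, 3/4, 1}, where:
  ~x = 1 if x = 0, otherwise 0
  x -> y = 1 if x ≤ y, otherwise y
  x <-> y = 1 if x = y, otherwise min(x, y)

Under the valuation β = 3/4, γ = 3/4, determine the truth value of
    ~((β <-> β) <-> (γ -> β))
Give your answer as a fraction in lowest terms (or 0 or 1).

β <-> β = 3/4 <-> 3/4 = 1
γ -> β = 3/4 -> 3/4 = 1
(β <-> β) <-> (γ -> β) = 1 <-> 1 = 1
~((β <-> β) <-> (γ -> β)) = ~1 = 0

0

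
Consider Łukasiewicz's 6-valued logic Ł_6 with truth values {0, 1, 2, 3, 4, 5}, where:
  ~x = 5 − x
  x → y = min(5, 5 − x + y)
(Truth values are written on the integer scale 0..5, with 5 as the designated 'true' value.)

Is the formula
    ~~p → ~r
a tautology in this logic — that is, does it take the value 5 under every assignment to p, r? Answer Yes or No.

Counterexample: take p = 1, r = 5.
~p = ~1 = 4
~~p = ~4 = 1
~r = ~5 = 0
~~p → ~r = 1 → 0 = 4
This gives 4 ≠ 5.

No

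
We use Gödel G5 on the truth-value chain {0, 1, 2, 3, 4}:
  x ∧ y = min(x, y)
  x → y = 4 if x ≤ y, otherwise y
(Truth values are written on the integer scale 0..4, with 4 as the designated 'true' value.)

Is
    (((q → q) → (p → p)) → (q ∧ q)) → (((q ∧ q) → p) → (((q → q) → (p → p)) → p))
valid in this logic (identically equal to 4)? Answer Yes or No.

At p = 1, q = 2, for instance:
q → q = 2 → 2 = 4
p → p = 1 → 1 = 4
(q → q) → (p → p) = 4 → 4 = 4
q ∧ q = 2 ∧ 2 = 2
((q → q) → (p → p)) → (q ∧ q) = 4 → 2 = 2
(q ∧ q) → p = 2 → 1 = 1
((q → q) → (p → p)) → p = 4 → 1 = 1
((q ∧ q) → p) → (((q → q) → (p → p)) → p) = 1 → 1 = 4
(((q → q) → (p → p)) → (q ∧ q)) → (((q ∧ q) → p) → (((q → q) → (p → p)) → p)) = 2 → 4 = 4
and checking the remaining 24 assignments likewise gives ≥ 4 in every case.

Yes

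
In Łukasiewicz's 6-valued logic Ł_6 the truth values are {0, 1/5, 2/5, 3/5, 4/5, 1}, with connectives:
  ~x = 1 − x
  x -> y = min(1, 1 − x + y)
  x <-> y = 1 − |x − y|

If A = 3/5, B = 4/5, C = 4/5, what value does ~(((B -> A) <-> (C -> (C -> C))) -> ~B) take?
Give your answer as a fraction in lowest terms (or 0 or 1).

3/5

B -> A = 4/5 -> 3/5 = 4/5
C -> C = 4/5 -> 4/5 = 1
C -> (C -> C) = 4/5 -> 1 = 1
(B -> A) <-> (C -> (C -> C)) = 4/5 <-> 1 = 4/5
~B = ~4/5 = 1/5
((B -> A) <-> (C -> (C -> C))) -> ~B = 4/5 -> 1/5 = 2/5
~(((B -> A) <-> (C -> (C -> C))) -> ~B) = ~2/5 = 3/5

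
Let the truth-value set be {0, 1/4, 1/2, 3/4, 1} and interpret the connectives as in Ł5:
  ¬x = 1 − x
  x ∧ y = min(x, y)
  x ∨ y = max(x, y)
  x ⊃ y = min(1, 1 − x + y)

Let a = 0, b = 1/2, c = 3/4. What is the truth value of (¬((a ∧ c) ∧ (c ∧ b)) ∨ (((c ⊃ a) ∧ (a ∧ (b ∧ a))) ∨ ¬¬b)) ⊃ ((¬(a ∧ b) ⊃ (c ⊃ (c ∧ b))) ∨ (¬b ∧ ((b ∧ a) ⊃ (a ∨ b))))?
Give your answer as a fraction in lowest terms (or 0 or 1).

3/4

a ∧ c = 0 ∧ 3/4 = 0
c ∧ b = 3/4 ∧ 1/2 = 1/2
(a ∧ c) ∧ (c ∧ b) = 0 ∧ 1/2 = 0
¬((a ∧ c) ∧ (c ∧ b)) = ¬0 = 1
c ⊃ a = 3/4 ⊃ 0 = 1/4
b ∧ a = 1/2 ∧ 0 = 0
a ∧ (b ∧ a) = 0 ∧ 0 = 0
(c ⊃ a) ∧ (a ∧ (b ∧ a)) = 1/4 ∧ 0 = 0
¬b = ¬1/2 = 1/2
¬¬b = ¬1/2 = 1/2
((c ⊃ a) ∧ (a ∧ (b ∧ a))) ∨ ¬¬b = 0 ∨ 1/2 = 1/2
¬((a ∧ c) ∧ (c ∧ b)) ∨ (((c ⊃ a) ∧ (a ∧ (b ∧ a))) ∨ ¬¬b) = 1 ∨ 1/2 = 1
a ∧ b = 0 ∧ 1/2 = 0
¬(a ∧ b) = ¬0 = 1
c ∧ b = 3/4 ∧ 1/2 = 1/2
c ⊃ (c ∧ b) = 3/4 ⊃ 1/2 = 3/4
¬(a ∧ b) ⊃ (c ⊃ (c ∧ b)) = 1 ⊃ 3/4 = 3/4
¬b = ¬1/2 = 1/2
b ∧ a = 1/2 ∧ 0 = 0
a ∨ b = 0 ∨ 1/2 = 1/2
(b ∧ a) ⊃ (a ∨ b) = 0 ⊃ 1/2 = 1
¬b ∧ ((b ∧ a) ⊃ (a ∨ b)) = 1/2 ∧ 1 = 1/2
(¬(a ∧ b) ⊃ (c ⊃ (c ∧ b))) ∨ (¬b ∧ ((b ∧ a) ⊃ (a ∨ b))) = 3/4 ∨ 1/2 = 3/4
(¬((a ∧ c) ∧ (c ∧ b)) ∨ (((c ⊃ a) ∧ (a ∧ (b ∧ a))) ∨ ¬¬b)) ⊃ ((¬(a ∧ b) ⊃ (c ⊃ (c ∧ b))) ∨ (¬b ∧ ((b ∧ a) ⊃ (a ∨ b)))) = 1 ⊃ 3/4 = 3/4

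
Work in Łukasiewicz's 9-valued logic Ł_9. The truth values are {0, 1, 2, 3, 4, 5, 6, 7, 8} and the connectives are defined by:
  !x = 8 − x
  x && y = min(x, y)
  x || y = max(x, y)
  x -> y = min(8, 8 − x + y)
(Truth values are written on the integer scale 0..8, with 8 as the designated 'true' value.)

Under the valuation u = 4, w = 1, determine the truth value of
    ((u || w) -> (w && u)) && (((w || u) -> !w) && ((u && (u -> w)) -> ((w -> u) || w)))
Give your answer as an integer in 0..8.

u || w = 4 || 1 = 4
w && u = 1 && 4 = 1
(u || w) -> (w && u) = 4 -> 1 = 5
w || u = 1 || 4 = 4
!w = !1 = 7
(w || u) -> !w = 4 -> 7 = 8
u -> w = 4 -> 1 = 5
u && (u -> w) = 4 && 5 = 4
w -> u = 1 -> 4 = 8
(w -> u) || w = 8 || 1 = 8
(u && (u -> w)) -> ((w -> u) || w) = 4 -> 8 = 8
((w || u) -> !w) && ((u && (u -> w)) -> ((w -> u) || w)) = 8 && 8 = 8
((u || w) -> (w && u)) && (((w || u) -> !w) && ((u && (u -> w)) -> ((w -> u) || w))) = 5 && 8 = 5

5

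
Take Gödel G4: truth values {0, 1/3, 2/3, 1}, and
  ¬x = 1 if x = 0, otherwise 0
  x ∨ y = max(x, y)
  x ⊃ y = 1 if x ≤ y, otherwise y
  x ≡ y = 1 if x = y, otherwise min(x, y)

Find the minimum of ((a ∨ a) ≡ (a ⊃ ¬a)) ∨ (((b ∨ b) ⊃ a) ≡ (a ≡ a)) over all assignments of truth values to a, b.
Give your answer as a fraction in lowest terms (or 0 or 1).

Take a = 0, b = 1/3:
a ∨ a = 0 ∨ 0 = 0
¬a = ¬0 = 1
a ⊃ ¬a = 0 ⊃ 1 = 1
(a ∨ a) ≡ (a ⊃ ¬a) = 0 ≡ 1 = 0
b ∨ b = 1/3 ∨ 1/3 = 1/3
(b ∨ b) ⊃ a = 1/3 ⊃ 0 = 0
a ≡ a = 0 ≡ 0 = 1
((b ∨ b) ⊃ a) ≡ (a ≡ a) = 0 ≡ 1 = 0
((a ∨ a) ≡ (a ⊃ ¬a)) ∨ (((b ∨ b) ⊃ a) ≡ (a ≡ a)) = 0 ∨ 0 = 0
No assignment yields a value below 0, so this is the minimum.

0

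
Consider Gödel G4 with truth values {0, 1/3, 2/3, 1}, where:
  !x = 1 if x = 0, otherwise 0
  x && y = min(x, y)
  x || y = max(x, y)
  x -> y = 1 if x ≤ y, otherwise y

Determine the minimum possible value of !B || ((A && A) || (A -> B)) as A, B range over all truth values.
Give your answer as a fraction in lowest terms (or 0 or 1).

2/3

Take A = 2/3, B = 1/3:
!B = !1/3 = 0
A && A = 2/3 && 2/3 = 2/3
A -> B = 2/3 -> 1/3 = 1/3
(A && A) || (A -> B) = 2/3 || 1/3 = 2/3
!B || ((A && A) || (A -> B)) = 0 || 2/3 = 2/3
No assignment yields a value below 2/3, so this is the minimum.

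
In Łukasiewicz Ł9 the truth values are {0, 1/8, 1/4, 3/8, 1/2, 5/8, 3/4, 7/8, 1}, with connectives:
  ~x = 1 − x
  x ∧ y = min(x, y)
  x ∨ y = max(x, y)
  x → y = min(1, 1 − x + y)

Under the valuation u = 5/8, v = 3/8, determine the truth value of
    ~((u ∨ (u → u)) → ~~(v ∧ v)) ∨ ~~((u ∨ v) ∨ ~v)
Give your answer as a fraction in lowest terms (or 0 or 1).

u → u = 5/8 → 5/8 = 1
u ∨ (u → u) = 5/8 ∨ 1 = 1
v ∧ v = 3/8 ∧ 3/8 = 3/8
~(v ∧ v) = ~3/8 = 5/8
~~(v ∧ v) = ~5/8 = 3/8
(u ∨ (u → u)) → ~~(v ∧ v) = 1 → 3/8 = 3/8
~((u ∨ (u → u)) → ~~(v ∧ v)) = ~3/8 = 5/8
u ∨ v = 5/8 ∨ 3/8 = 5/8
~v = ~3/8 = 5/8
(u ∨ v) ∨ ~v = 5/8 ∨ 5/8 = 5/8
~((u ∨ v) ∨ ~v) = ~5/8 = 3/8
~~((u ∨ v) ∨ ~v) = ~3/8 = 5/8
~((u ∨ (u → u)) → ~~(v ∧ v)) ∨ ~~((u ∨ v) ∨ ~v) = 5/8 ∨ 5/8 = 5/8

5/8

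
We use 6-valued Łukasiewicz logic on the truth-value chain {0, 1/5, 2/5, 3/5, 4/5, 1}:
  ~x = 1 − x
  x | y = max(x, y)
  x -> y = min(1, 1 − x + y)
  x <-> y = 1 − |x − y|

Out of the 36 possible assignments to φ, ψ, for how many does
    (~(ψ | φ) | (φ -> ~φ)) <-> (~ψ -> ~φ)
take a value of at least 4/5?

27

value 1: 18 assignments (counts)
value 4/5: 9 assignments (counts)
value 3/5: 4 assignments
value 2/5: 3 assignments
value 1/5: 1 assignment
value 0: 1 assignment
So 27 of the 36 assignments meet the threshold.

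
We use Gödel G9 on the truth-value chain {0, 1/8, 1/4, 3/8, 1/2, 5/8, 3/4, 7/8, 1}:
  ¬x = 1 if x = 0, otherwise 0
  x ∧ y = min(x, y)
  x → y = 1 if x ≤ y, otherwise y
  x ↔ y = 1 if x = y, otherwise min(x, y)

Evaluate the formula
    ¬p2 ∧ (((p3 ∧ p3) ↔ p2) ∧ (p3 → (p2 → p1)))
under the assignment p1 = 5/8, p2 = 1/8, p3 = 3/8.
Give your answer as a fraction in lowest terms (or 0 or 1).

¬p2 = ¬1/8 = 0
p3 ∧ p3 = 3/8 ∧ 3/8 = 3/8
(p3 ∧ p3) ↔ p2 = 3/8 ↔ 1/8 = 1/8
p2 → p1 = 1/8 → 5/8 = 1
p3 → (p2 → p1) = 3/8 → 1 = 1
((p3 ∧ p3) ↔ p2) ∧ (p3 → (p2 → p1)) = 1/8 ∧ 1 = 1/8
¬p2 ∧ (((p3 ∧ p3) ↔ p2) ∧ (p3 → (p2 → p1))) = 0 ∧ 1/8 = 0

0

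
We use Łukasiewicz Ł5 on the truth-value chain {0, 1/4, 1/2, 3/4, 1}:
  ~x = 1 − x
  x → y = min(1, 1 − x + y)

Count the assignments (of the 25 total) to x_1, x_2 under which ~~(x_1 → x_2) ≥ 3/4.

19

value 1: 15 assignments (counts)
value 3/4: 4 assignments (counts)
value 1/2: 3 assignments
value 1/4: 2 assignments
value 0: 1 assignment
So 19 of the 25 assignments meet the threshold.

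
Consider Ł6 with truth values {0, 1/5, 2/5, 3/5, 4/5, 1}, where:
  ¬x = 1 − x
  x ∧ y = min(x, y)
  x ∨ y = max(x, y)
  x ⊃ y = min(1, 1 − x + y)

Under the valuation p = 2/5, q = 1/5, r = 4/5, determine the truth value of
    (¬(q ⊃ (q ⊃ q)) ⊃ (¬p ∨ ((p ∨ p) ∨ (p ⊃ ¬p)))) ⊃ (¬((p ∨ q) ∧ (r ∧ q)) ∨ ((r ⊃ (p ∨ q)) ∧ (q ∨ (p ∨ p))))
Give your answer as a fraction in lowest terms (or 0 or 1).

4/5

q ⊃ q = 1/5 ⊃ 1/5 = 1
q ⊃ (q ⊃ q) = 1/5 ⊃ 1 = 1
¬(q ⊃ (q ⊃ q)) = ¬1 = 0
¬p = ¬2/5 = 3/5
p ∨ p = 2/5 ∨ 2/5 = 2/5
¬p = ¬2/5 = 3/5
p ⊃ ¬p = 2/5 ⊃ 3/5 = 1
(p ∨ p) ∨ (p ⊃ ¬p) = 2/5 ∨ 1 = 1
¬p ∨ ((p ∨ p) ∨ (p ⊃ ¬p)) = 3/5 ∨ 1 = 1
¬(q ⊃ (q ⊃ q)) ⊃ (¬p ∨ ((p ∨ p) ∨ (p ⊃ ¬p))) = 0 ⊃ 1 = 1
p ∨ q = 2/5 ∨ 1/5 = 2/5
r ∧ q = 4/5 ∧ 1/5 = 1/5
(p ∨ q) ∧ (r ∧ q) = 2/5 ∧ 1/5 = 1/5
¬((p ∨ q) ∧ (r ∧ q)) = ¬1/5 = 4/5
p ∨ q = 2/5 ∨ 1/5 = 2/5
r ⊃ (p ∨ q) = 4/5 ⊃ 2/5 = 3/5
p ∨ p = 2/5 ∨ 2/5 = 2/5
q ∨ (p ∨ p) = 1/5 ∨ 2/5 = 2/5
(r ⊃ (p ∨ q)) ∧ (q ∨ (p ∨ p)) = 3/5 ∧ 2/5 = 2/5
¬((p ∨ q) ∧ (r ∧ q)) ∨ ((r ⊃ (p ∨ q)) ∧ (q ∨ (p ∨ p))) = 4/5 ∨ 2/5 = 4/5
(¬(q ⊃ (q ⊃ q)) ⊃ (¬p ∨ ((p ∨ p) ∨ (p ⊃ ¬p)))) ⊃ (¬((p ∨ q) ∧ (r ∧ q)) ∨ ((r ⊃ (p ∨ q)) ∧ (q ∨ (p ∨ p)))) = 1 ⊃ 4/5 = 4/5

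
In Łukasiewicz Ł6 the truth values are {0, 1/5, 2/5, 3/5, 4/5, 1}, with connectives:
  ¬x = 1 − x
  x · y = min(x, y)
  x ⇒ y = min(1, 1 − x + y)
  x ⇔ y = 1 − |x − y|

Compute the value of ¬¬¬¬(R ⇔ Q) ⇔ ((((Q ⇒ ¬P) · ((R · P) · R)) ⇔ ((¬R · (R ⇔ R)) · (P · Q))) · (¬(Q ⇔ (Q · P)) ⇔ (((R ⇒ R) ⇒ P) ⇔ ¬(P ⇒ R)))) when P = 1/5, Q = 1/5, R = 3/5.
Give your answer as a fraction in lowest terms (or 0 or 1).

R ⇔ Q = 3/5 ⇔ 1/5 = 3/5
¬(R ⇔ Q) = ¬3/5 = 2/5
¬¬(R ⇔ Q) = ¬2/5 = 3/5
¬¬¬(R ⇔ Q) = ¬3/5 = 2/5
¬¬¬¬(R ⇔ Q) = ¬2/5 = 3/5
¬P = ¬1/5 = 4/5
Q ⇒ ¬P = 1/5 ⇒ 4/5 = 1
R · P = 3/5 · 1/5 = 1/5
(R · P) · R = 1/5 · 3/5 = 1/5
(Q ⇒ ¬P) · ((R · P) · R) = 1 · 1/5 = 1/5
¬R = ¬3/5 = 2/5
R ⇔ R = 3/5 ⇔ 3/5 = 1
¬R · (R ⇔ R) = 2/5 · 1 = 2/5
P · Q = 1/5 · 1/5 = 1/5
(¬R · (R ⇔ R)) · (P · Q) = 2/5 · 1/5 = 1/5
((Q ⇒ ¬P) · ((R · P) · R)) ⇔ ((¬R · (R ⇔ R)) · (P · Q)) = 1/5 ⇔ 1/5 = 1
Q · P = 1/5 · 1/5 = 1/5
Q ⇔ (Q · P) = 1/5 ⇔ 1/5 = 1
¬(Q ⇔ (Q · P)) = ¬1 = 0
R ⇒ R = 3/5 ⇒ 3/5 = 1
(R ⇒ R) ⇒ P = 1 ⇒ 1/5 = 1/5
P ⇒ R = 1/5 ⇒ 3/5 = 1
¬(P ⇒ R) = ¬1 = 0
((R ⇒ R) ⇒ P) ⇔ ¬(P ⇒ R) = 1/5 ⇔ 0 = 4/5
¬(Q ⇔ (Q · P)) ⇔ (((R ⇒ R) ⇒ P) ⇔ ¬(P ⇒ R)) = 0 ⇔ 4/5 = 1/5
(((Q ⇒ ¬P) · ((R · P) · R)) ⇔ ((¬R · (R ⇔ R)) · (P · Q))) · (¬(Q ⇔ (Q · P)) ⇔ (((R ⇒ R) ⇒ P) ⇔ ¬(P ⇒ R))) = 1 · 1/5 = 1/5
¬¬¬¬(R ⇔ Q) ⇔ ((((Q ⇒ ¬P) · ((R · P) · R)) ⇔ ((¬R · (R ⇔ R)) · (P · Q))) · (¬(Q ⇔ (Q · P)) ⇔ (((R ⇒ R) ⇒ P) ⇔ ¬(P ⇒ R)))) = 3/5 ⇔ 1/5 = 3/5

3/5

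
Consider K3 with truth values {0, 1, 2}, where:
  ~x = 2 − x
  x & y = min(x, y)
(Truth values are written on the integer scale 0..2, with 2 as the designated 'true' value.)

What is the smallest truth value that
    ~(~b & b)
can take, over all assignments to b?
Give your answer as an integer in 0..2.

Take b = 1:
~b = ~1 = 1
~b & b = 1 & 1 = 1
~(~b & b) = ~1 = 1
No assignment yields a value below 1, so this is the minimum.

1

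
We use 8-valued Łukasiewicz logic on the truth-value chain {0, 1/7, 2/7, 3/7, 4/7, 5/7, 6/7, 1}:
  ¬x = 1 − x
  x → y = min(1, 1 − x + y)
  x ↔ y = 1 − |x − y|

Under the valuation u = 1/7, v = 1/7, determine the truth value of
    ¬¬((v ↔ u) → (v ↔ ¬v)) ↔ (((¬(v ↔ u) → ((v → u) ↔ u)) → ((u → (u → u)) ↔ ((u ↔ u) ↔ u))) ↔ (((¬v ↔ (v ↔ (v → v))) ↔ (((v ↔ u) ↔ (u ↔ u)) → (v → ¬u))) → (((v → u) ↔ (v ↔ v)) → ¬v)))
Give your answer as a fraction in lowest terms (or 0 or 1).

v ↔ u = 1/7 ↔ 1/7 = 1
¬v = ¬1/7 = 6/7
v ↔ ¬v = 1/7 ↔ 6/7 = 2/7
(v ↔ u) → (v ↔ ¬v) = 1 → 2/7 = 2/7
¬((v ↔ u) → (v ↔ ¬v)) = ¬2/7 = 5/7
¬¬((v ↔ u) → (v ↔ ¬v)) = ¬5/7 = 2/7
v ↔ u = 1/7 ↔ 1/7 = 1
¬(v ↔ u) = ¬1 = 0
v → u = 1/7 → 1/7 = 1
(v → u) ↔ u = 1 ↔ 1/7 = 1/7
¬(v ↔ u) → ((v → u) ↔ u) = 0 → 1/7 = 1
u → u = 1/7 → 1/7 = 1
u → (u → u) = 1/7 → 1 = 1
u ↔ u = 1/7 ↔ 1/7 = 1
(u ↔ u) ↔ u = 1 ↔ 1/7 = 1/7
(u → (u → u)) ↔ ((u ↔ u) ↔ u) = 1 ↔ 1/7 = 1/7
(¬(v ↔ u) → ((v → u) ↔ u)) → ((u → (u → u)) ↔ ((u ↔ u) ↔ u)) = 1 → 1/7 = 1/7
¬v = ¬1/7 = 6/7
v → v = 1/7 → 1/7 = 1
v ↔ (v → v) = 1/7 ↔ 1 = 1/7
¬v ↔ (v ↔ (v → v)) = 6/7 ↔ 1/7 = 2/7
v ↔ u = 1/7 ↔ 1/7 = 1
u ↔ u = 1/7 ↔ 1/7 = 1
(v ↔ u) ↔ (u ↔ u) = 1 ↔ 1 = 1
¬u = ¬1/7 = 6/7
v → ¬u = 1/7 → 6/7 = 1
((v ↔ u) ↔ (u ↔ u)) → (v → ¬u) = 1 → 1 = 1
(¬v ↔ (v ↔ (v → v))) ↔ (((v ↔ u) ↔ (u ↔ u)) → (v → ¬u)) = 2/7 ↔ 1 = 2/7
v → u = 1/7 → 1/7 = 1
v ↔ v = 1/7 ↔ 1/7 = 1
(v → u) ↔ (v ↔ v) = 1 ↔ 1 = 1
¬v = ¬1/7 = 6/7
((v → u) ↔ (v ↔ v)) → ¬v = 1 → 6/7 = 6/7
((¬v ↔ (v ↔ (v → v))) ↔ (((v ↔ u) ↔ (u ↔ u)) → (v → ¬u))) → (((v → u) ↔ (v ↔ v)) → ¬v) = 2/7 → 6/7 = 1
((¬(v ↔ u) → ((v → u) ↔ u)) → ((u → (u → u)) ↔ ((u ↔ u) ↔ u))) ↔ (((¬v ↔ (v ↔ (v → v))) ↔ (((v ↔ u) ↔ (u ↔ u)) → (v → ¬u))) → (((v → u) ↔ (v ↔ v)) → ¬v)) = 1/7 ↔ 1 = 1/7
¬¬((v ↔ u) → (v ↔ ¬v)) ↔ (((¬(v ↔ u) → ((v → u) ↔ u)) → ((u → (u → u)) ↔ ((u ↔ u) ↔ u))) ↔ (((¬v ↔ (v ↔ (v → v))) ↔ (((v ↔ u) ↔ (u ↔ u)) → (v → ¬u))) → (((v → u) ↔ (v ↔ v)) → ¬v))) = 2/7 ↔ 1/7 = 6/7

6/7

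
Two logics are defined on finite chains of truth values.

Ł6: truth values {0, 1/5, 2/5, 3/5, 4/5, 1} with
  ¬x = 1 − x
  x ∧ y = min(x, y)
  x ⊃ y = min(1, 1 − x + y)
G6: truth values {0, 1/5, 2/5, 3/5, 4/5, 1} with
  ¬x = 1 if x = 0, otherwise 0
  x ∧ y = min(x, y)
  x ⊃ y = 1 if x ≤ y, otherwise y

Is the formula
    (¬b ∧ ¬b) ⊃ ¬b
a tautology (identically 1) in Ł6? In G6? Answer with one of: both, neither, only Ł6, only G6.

both

In Ł6: every assignment gives 1 — tautology.
In G6: every assignment gives 1 — tautology.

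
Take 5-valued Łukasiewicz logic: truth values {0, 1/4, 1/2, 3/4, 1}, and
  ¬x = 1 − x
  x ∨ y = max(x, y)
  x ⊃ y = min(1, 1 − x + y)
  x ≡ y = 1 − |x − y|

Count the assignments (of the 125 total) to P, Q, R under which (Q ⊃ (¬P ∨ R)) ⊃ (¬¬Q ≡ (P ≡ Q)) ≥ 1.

value 1: 47 assignments (counts)
value 3/4: 27 assignments
value 1/2: 30 assignments
value 1/4: 11 assignments
value 0: 10 assignments
So 47 of the 125 assignments meet the threshold.

47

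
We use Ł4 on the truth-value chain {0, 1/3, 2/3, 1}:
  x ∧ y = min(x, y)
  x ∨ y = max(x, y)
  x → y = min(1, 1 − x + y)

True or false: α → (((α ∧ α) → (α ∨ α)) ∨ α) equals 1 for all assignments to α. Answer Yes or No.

α = 0 ↦ 1
α = 1/3 ↦ 1
α = 2/3 ↦ 1
α = 1 ↦ 1
Every assignment gives a value ≥ 1.

Yes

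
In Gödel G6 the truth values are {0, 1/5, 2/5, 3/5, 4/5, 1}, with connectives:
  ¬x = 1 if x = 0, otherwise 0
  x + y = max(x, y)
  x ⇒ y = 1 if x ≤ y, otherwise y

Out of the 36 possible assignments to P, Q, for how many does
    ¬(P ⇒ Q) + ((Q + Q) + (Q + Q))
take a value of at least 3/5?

23

value 1: 11 assignments (counts)
value 4/5: 6 assignments (counts)
value 3/5: 6 assignments (counts)
value 2/5: 6 assignments
value 1/5: 6 assignments
value 0: 1 assignment
So 23 of the 36 assignments meet the threshold.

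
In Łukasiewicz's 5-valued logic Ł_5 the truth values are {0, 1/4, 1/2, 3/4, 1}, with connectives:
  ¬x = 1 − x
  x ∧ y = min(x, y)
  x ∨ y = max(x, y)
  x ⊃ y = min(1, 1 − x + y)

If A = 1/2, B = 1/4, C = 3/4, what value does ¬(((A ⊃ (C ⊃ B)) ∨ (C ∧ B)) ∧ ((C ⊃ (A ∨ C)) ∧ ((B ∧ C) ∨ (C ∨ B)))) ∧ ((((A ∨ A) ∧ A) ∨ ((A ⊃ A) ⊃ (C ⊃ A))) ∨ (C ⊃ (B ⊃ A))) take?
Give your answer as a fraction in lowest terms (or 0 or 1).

1/4

C ⊃ B = 3/4 ⊃ 1/4 = 1/2
A ⊃ (C ⊃ B) = 1/2 ⊃ 1/2 = 1
C ∧ B = 3/4 ∧ 1/4 = 1/4
(A ⊃ (C ⊃ B)) ∨ (C ∧ B) = 1 ∨ 1/4 = 1
A ∨ C = 1/2 ∨ 3/4 = 3/4
C ⊃ (A ∨ C) = 3/4 ⊃ 3/4 = 1
B ∧ C = 1/4 ∧ 3/4 = 1/4
C ∨ B = 3/4 ∨ 1/4 = 3/4
(B ∧ C) ∨ (C ∨ B) = 1/4 ∨ 3/4 = 3/4
(C ⊃ (A ∨ C)) ∧ ((B ∧ C) ∨ (C ∨ B)) = 1 ∧ 3/4 = 3/4
((A ⊃ (C ⊃ B)) ∨ (C ∧ B)) ∧ ((C ⊃ (A ∨ C)) ∧ ((B ∧ C) ∨ (C ∨ B))) = 1 ∧ 3/4 = 3/4
¬(((A ⊃ (C ⊃ B)) ∨ (C ∧ B)) ∧ ((C ⊃ (A ∨ C)) ∧ ((B ∧ C) ∨ (C ∨ B)))) = ¬3/4 = 1/4
A ∨ A = 1/2 ∨ 1/2 = 1/2
(A ∨ A) ∧ A = 1/2 ∧ 1/2 = 1/2
A ⊃ A = 1/2 ⊃ 1/2 = 1
C ⊃ A = 3/4 ⊃ 1/2 = 3/4
(A ⊃ A) ⊃ (C ⊃ A) = 1 ⊃ 3/4 = 3/4
((A ∨ A) ∧ A) ∨ ((A ⊃ A) ⊃ (C ⊃ A)) = 1/2 ∨ 3/4 = 3/4
B ⊃ A = 1/4 ⊃ 1/2 = 1
C ⊃ (B ⊃ A) = 3/4 ⊃ 1 = 1
(((A ∨ A) ∧ A) ∨ ((A ⊃ A) ⊃ (C ⊃ A))) ∨ (C ⊃ (B ⊃ A)) = 3/4 ∨ 1 = 1
¬(((A ⊃ (C ⊃ B)) ∨ (C ∧ B)) ∧ ((C ⊃ (A ∨ C)) ∧ ((B ∧ C) ∨ (C ∨ B)))) ∧ ((((A ∨ A) ∧ A) ∨ ((A ⊃ A) ⊃ (C ⊃ A))) ∨ (C ⊃ (B ⊃ A))) = 1/4 ∧ 1 = 1/4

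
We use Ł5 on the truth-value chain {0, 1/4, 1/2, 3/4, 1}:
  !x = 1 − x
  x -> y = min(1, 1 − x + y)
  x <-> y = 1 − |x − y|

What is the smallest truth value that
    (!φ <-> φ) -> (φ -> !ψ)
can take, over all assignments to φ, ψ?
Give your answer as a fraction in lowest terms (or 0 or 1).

1/2

Take φ = 1/2, ψ = 1:
!φ = !1/2 = 1/2
!φ <-> φ = 1/2 <-> 1/2 = 1
!ψ = !1 = 0
φ -> !ψ = 1/2 -> 0 = 1/2
(!φ <-> φ) -> (φ -> !ψ) = 1 -> 1/2 = 1/2
No assignment yields a value below 1/2, so this is the minimum.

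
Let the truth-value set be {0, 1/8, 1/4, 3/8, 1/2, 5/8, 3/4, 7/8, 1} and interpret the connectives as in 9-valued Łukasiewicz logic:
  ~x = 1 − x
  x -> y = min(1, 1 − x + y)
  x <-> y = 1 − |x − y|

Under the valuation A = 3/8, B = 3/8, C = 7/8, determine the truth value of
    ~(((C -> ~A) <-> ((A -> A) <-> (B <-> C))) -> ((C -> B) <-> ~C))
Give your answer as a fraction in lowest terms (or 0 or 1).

~A = ~3/8 = 5/8
C -> ~A = 7/8 -> 5/8 = 3/4
A -> A = 3/8 -> 3/8 = 1
B <-> C = 3/8 <-> 7/8 = 1/2
(A -> A) <-> (B <-> C) = 1 <-> 1/2 = 1/2
(C -> ~A) <-> ((A -> A) <-> (B <-> C)) = 3/4 <-> 1/2 = 3/4
C -> B = 7/8 -> 3/8 = 1/2
~C = ~7/8 = 1/8
(C -> B) <-> ~C = 1/2 <-> 1/8 = 5/8
((C -> ~A) <-> ((A -> A) <-> (B <-> C))) -> ((C -> B) <-> ~C) = 3/4 -> 5/8 = 7/8
~(((C -> ~A) <-> ((A -> A) <-> (B <-> C))) -> ((C -> B) <-> ~C)) = ~7/8 = 1/8

1/8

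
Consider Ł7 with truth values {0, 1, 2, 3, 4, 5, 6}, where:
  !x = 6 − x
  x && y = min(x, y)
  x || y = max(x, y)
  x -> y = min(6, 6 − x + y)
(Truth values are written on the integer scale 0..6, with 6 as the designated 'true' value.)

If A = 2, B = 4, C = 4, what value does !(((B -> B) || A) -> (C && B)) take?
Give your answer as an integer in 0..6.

B -> B = 4 -> 4 = 6
(B -> B) || A = 6 || 2 = 6
C && B = 4 && 4 = 4
((B -> B) || A) -> (C && B) = 6 -> 4 = 4
!(((B -> B) || A) -> (C && B)) = !4 = 2

2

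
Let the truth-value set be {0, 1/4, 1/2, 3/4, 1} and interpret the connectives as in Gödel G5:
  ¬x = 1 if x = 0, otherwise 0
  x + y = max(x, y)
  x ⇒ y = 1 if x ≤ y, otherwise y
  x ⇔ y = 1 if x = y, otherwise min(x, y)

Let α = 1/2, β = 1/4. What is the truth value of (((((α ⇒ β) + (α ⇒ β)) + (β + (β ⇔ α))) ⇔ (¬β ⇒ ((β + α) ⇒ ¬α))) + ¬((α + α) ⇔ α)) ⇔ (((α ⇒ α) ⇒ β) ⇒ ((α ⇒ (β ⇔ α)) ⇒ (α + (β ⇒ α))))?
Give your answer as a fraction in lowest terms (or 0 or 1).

1/4

α ⇒ β = 1/2 ⇒ 1/4 = 1/4
α ⇒ β = 1/2 ⇒ 1/4 = 1/4
(α ⇒ β) + (α ⇒ β) = 1/4 + 1/4 = 1/4
β ⇔ α = 1/4 ⇔ 1/2 = 1/4
β + (β ⇔ α) = 1/4 + 1/4 = 1/4
((α ⇒ β) + (α ⇒ β)) + (β + (β ⇔ α)) = 1/4 + 1/4 = 1/4
¬β = ¬1/4 = 0
β + α = 1/4 + 1/2 = 1/2
¬α = ¬1/2 = 0
(β + α) ⇒ ¬α = 1/2 ⇒ 0 = 0
¬β ⇒ ((β + α) ⇒ ¬α) = 0 ⇒ 0 = 1
(((α ⇒ β) + (α ⇒ β)) + (β + (β ⇔ α))) ⇔ (¬β ⇒ ((β + α) ⇒ ¬α)) = 1/4 ⇔ 1 = 1/4
α + α = 1/2 + 1/2 = 1/2
(α + α) ⇔ α = 1/2 ⇔ 1/2 = 1
¬((α + α) ⇔ α) = ¬1 = 0
((((α ⇒ β) + (α ⇒ β)) + (β + (β ⇔ α))) ⇔ (¬β ⇒ ((β + α) ⇒ ¬α))) + ¬((α + α) ⇔ α) = 1/4 + 0 = 1/4
α ⇒ α = 1/2 ⇒ 1/2 = 1
(α ⇒ α) ⇒ β = 1 ⇒ 1/4 = 1/4
β ⇔ α = 1/4 ⇔ 1/2 = 1/4
α ⇒ (β ⇔ α) = 1/2 ⇒ 1/4 = 1/4
β ⇒ α = 1/4 ⇒ 1/2 = 1
α + (β ⇒ α) = 1/2 + 1 = 1
(α ⇒ (β ⇔ α)) ⇒ (α + (β ⇒ α)) = 1/4 ⇒ 1 = 1
((α ⇒ α) ⇒ β) ⇒ ((α ⇒ (β ⇔ α)) ⇒ (α + (β ⇒ α))) = 1/4 ⇒ 1 = 1
(((((α ⇒ β) + (α ⇒ β)) + (β + (β ⇔ α))) ⇔ (¬β ⇒ ((β + α) ⇒ ¬α))) + ¬((α + α) ⇔ α)) ⇔ (((α ⇒ α) ⇒ β) ⇒ ((α ⇒ (β ⇔ α)) ⇒ (α + (β ⇒ α)))) = 1/4 ⇔ 1 = 1/4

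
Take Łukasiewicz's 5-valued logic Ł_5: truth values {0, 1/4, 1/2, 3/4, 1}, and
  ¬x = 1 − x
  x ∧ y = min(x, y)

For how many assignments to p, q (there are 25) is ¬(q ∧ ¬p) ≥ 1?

value 1: 9 assignments (counts)
value 3/4: 7 assignments
value 1/2: 5 assignments
value 1/4: 3 assignments
value 0: 1 assignment
So 9 of the 25 assignments meet the threshold.

9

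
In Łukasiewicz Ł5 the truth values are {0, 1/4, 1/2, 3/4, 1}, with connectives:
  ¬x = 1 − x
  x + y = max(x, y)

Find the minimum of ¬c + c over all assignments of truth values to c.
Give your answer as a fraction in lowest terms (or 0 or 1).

Take c = 1/2:
¬c = ¬1/2 = 1/2
¬c + c = 1/2 + 1/2 = 1/2
No assignment yields a value below 1/2, so this is the minimum.

1/2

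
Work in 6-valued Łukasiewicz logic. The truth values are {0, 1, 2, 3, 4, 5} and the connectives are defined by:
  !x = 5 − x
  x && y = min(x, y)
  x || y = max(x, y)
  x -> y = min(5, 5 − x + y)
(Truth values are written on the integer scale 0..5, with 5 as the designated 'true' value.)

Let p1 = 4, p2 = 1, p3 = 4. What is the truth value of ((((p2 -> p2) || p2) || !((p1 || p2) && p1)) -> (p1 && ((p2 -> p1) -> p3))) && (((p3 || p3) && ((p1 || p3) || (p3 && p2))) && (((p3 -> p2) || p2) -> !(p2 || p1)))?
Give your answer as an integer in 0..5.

4

p2 -> p2 = 1 -> 1 = 5
(p2 -> p2) || p2 = 5 || 1 = 5
p1 || p2 = 4 || 1 = 4
(p1 || p2) && p1 = 4 && 4 = 4
!((p1 || p2) && p1) = !4 = 1
((p2 -> p2) || p2) || !((p1 || p2) && p1) = 5 || 1 = 5
p2 -> p1 = 1 -> 4 = 5
(p2 -> p1) -> p3 = 5 -> 4 = 4
p1 && ((p2 -> p1) -> p3) = 4 && 4 = 4
(((p2 -> p2) || p2) || !((p1 || p2) && p1)) -> (p1 && ((p2 -> p1) -> p3)) = 5 -> 4 = 4
p3 || p3 = 4 || 4 = 4
p1 || p3 = 4 || 4 = 4
p3 && p2 = 4 && 1 = 1
(p1 || p3) || (p3 && p2) = 4 || 1 = 4
(p3 || p3) && ((p1 || p3) || (p3 && p2)) = 4 && 4 = 4
p3 -> p2 = 4 -> 1 = 2
(p3 -> p2) || p2 = 2 || 1 = 2
p2 || p1 = 1 || 4 = 4
!(p2 || p1) = !4 = 1
((p3 -> p2) || p2) -> !(p2 || p1) = 2 -> 1 = 4
((p3 || p3) && ((p1 || p3) || (p3 && p2))) && (((p3 -> p2) || p2) -> !(p2 || p1)) = 4 && 4 = 4
((((p2 -> p2) || p2) || !((p1 || p2) && p1)) -> (p1 && ((p2 -> p1) -> p3))) && (((p3 || p3) && ((p1 || p3) || (p3 && p2))) && (((p3 -> p2) || p2) -> !(p2 || p1))) = 4 && 4 = 4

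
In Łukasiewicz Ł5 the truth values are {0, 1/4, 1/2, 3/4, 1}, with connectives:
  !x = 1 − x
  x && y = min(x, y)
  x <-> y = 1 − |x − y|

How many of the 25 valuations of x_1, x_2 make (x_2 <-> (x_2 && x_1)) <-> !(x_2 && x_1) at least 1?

7

value 1: 7 assignments (counts)
value 3/4: 7 assignments
value 1/2: 6 assignments
value 1/4: 3 assignments
value 0: 2 assignments
So 7 of the 25 assignments meet the threshold.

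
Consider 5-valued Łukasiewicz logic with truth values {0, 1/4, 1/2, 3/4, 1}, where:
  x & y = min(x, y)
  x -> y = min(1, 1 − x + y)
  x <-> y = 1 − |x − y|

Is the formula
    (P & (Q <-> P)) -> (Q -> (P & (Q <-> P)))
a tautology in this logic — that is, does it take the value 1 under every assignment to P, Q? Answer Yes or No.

Yes

At P = 1/4, Q = 0, for instance:
Q <-> P = 0 <-> 1/4 = 3/4
P & (Q <-> P) = 1/4 & 3/4 = 1/4
Q -> (P & (Q <-> P)) = 0 -> 1/4 = 1
(P & (Q <-> P)) -> (Q -> (P & (Q <-> P))) = 1/4 -> 1 = 1
and checking the remaining 24 assignments likewise gives ≥ 1 in every case.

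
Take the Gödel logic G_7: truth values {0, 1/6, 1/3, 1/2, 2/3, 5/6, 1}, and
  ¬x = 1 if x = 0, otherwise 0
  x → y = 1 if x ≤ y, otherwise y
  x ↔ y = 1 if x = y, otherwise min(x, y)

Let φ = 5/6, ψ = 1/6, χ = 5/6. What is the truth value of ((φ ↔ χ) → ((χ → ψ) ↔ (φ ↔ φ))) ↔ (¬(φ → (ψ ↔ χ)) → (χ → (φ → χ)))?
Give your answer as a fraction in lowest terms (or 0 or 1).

φ ↔ χ = 5/6 ↔ 5/6 = 1
χ → ψ = 5/6 → 1/6 = 1/6
φ ↔ φ = 5/6 ↔ 5/6 = 1
(χ → ψ) ↔ (φ ↔ φ) = 1/6 ↔ 1 = 1/6
(φ ↔ χ) → ((χ → ψ) ↔ (φ ↔ φ)) = 1 → 1/6 = 1/6
ψ ↔ χ = 1/6 ↔ 5/6 = 1/6
φ → (ψ ↔ χ) = 5/6 → 1/6 = 1/6
¬(φ → (ψ ↔ χ)) = ¬1/6 = 0
φ → χ = 5/6 → 5/6 = 1
χ → (φ → χ) = 5/6 → 1 = 1
¬(φ → (ψ ↔ χ)) → (χ → (φ → χ)) = 0 → 1 = 1
((φ ↔ χ) → ((χ → ψ) ↔ (φ ↔ φ))) ↔ (¬(φ → (ψ ↔ χ)) → (χ → (φ → χ))) = 1/6 ↔ 1 = 1/6

1/6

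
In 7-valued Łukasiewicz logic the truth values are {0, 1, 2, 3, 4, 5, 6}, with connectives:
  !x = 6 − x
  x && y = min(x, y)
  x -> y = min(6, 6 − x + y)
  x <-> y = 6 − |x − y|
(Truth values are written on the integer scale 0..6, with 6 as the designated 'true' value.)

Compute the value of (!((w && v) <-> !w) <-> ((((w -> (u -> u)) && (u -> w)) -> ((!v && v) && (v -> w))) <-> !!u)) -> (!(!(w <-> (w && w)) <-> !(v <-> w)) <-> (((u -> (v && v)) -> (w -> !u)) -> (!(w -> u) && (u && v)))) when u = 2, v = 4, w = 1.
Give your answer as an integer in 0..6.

w && v = 1 && 4 = 1
!w = !1 = 5
(w && v) <-> !w = 1 <-> 5 = 2
!((w && v) <-> !w) = !2 = 4
u -> u = 2 -> 2 = 6
w -> (u -> u) = 1 -> 6 = 6
u -> w = 2 -> 1 = 5
(w -> (u -> u)) && (u -> w) = 6 && 5 = 5
!v = !4 = 2
!v && v = 2 && 4 = 2
v -> w = 4 -> 1 = 3
(!v && v) && (v -> w) = 2 && 3 = 2
((w -> (u -> u)) && (u -> w)) -> ((!v && v) && (v -> w)) = 5 -> 2 = 3
!u = !2 = 4
!!u = !4 = 2
(((w -> (u -> u)) && (u -> w)) -> ((!v && v) && (v -> w))) <-> !!u = 3 <-> 2 = 5
!((w && v) <-> !w) <-> ((((w -> (u -> u)) && (u -> w)) -> ((!v && v) && (v -> w))) <-> !!u) = 4 <-> 5 = 5
w && w = 1 && 1 = 1
w <-> (w && w) = 1 <-> 1 = 6
!(w <-> (w && w)) = !6 = 0
v <-> w = 4 <-> 1 = 3
!(v <-> w) = !3 = 3
!(w <-> (w && w)) <-> !(v <-> w) = 0 <-> 3 = 3
!(!(w <-> (w && w)) <-> !(v <-> w)) = !3 = 3
v && v = 4 && 4 = 4
u -> (v && v) = 2 -> 4 = 6
!u = !2 = 4
w -> !u = 1 -> 4 = 6
(u -> (v && v)) -> (w -> !u) = 6 -> 6 = 6
w -> u = 1 -> 2 = 6
!(w -> u) = !6 = 0
u && v = 2 && 4 = 2
!(w -> u) && (u && v) = 0 && 2 = 0
((u -> (v && v)) -> (w -> !u)) -> (!(w -> u) && (u && v)) = 6 -> 0 = 0
!(!(w <-> (w && w)) <-> !(v <-> w)) <-> (((u -> (v && v)) -> (w -> !u)) -> (!(w -> u) && (u && v))) = 3 <-> 0 = 3
(!((w && v) <-> !w) <-> ((((w -> (u -> u)) && (u -> w)) -> ((!v && v) && (v -> w))) <-> !!u)) -> (!(!(w <-> (w && w)) <-> !(v <-> w)) <-> (((u -> (v && v)) -> (w -> !u)) -> (!(w -> u) && (u && v)))) = 5 -> 3 = 4

4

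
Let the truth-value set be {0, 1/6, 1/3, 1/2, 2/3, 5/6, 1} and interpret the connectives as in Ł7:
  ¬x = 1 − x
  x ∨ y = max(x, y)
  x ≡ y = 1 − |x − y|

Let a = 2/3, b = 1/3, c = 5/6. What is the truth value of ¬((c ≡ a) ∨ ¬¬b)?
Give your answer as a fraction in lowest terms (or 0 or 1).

1/6

c ≡ a = 5/6 ≡ 2/3 = 5/6
¬b = ¬1/3 = 2/3
¬¬b = ¬2/3 = 1/3
(c ≡ a) ∨ ¬¬b = 5/6 ∨ 1/3 = 5/6
¬((c ≡ a) ∨ ¬¬b) = ¬5/6 = 1/6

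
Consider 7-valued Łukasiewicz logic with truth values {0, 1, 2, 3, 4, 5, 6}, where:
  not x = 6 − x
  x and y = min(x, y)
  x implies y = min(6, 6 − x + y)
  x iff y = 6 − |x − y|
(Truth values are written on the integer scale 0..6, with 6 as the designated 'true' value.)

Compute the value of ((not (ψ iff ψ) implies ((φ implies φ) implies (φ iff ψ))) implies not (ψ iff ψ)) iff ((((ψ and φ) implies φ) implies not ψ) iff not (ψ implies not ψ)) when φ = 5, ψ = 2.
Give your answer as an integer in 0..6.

ψ iff ψ = 2 iff 2 = 6
not (ψ iff ψ) = not 6 = 0
φ implies φ = 5 implies 5 = 6
φ iff ψ = 5 iff 2 = 3
(φ implies φ) implies (φ iff ψ) = 6 implies 3 = 3
not (ψ iff ψ) implies ((φ implies φ) implies (φ iff ψ)) = 0 implies 3 = 6
ψ iff ψ = 2 iff 2 = 6
not (ψ iff ψ) = not 6 = 0
(not (ψ iff ψ) implies ((φ implies φ) implies (φ iff ψ))) implies not (ψ iff ψ) = 6 implies 0 = 0
ψ and φ = 2 and 5 = 2
(ψ and φ) implies φ = 2 implies 5 = 6
not ψ = not 2 = 4
((ψ and φ) implies φ) implies not ψ = 6 implies 4 = 4
not ψ = not 2 = 4
ψ implies not ψ = 2 implies 4 = 6
not (ψ implies not ψ) = not 6 = 0
(((ψ and φ) implies φ) implies not ψ) iff not (ψ implies not ψ) = 4 iff 0 = 2
((not (ψ iff ψ) implies ((φ implies φ) implies (φ iff ψ))) implies not (ψ iff ψ)) iff ((((ψ and φ) implies φ) implies not ψ) iff not (ψ implies not ψ)) = 0 iff 2 = 4

4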